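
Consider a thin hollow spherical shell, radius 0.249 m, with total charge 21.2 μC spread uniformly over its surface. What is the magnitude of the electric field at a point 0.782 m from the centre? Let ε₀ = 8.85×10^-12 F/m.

Use a concentric Gaussian sphere at r = 0.782 m (r > 0.249 m).
The entire shell is enclosed: Q_enc = 2.12×10^-5 C.
Since E is radial and uniform over the Gaussian sphere, Φ = E·4πr² = Q_enc/ε₀.
E = |Q_enc|/(4πε₀r²) = (2.12×10^-5)/(4π·8.85×10^-12·(0.782)²) = 3.12×10^5 N/C.

3.12×10^5 N/C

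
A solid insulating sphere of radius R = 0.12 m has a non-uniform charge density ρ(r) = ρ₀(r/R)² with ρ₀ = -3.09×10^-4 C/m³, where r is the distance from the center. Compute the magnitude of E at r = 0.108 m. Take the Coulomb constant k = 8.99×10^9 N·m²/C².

|E| = 6.11×10^5 N/C

Take a concentric spherical Gaussian surface of radius r = 0.108 m (r < R).
Q_enc = ∫₀^r ρ(r')·4πr'² dr' = (4πρ₀/R²) ∫₀^r r'^4 dr' = 4πρ₀ r^5/(5·R²) = -7.924e-7 C.
Since E is radial and uniform over the Gaussian sphere, Φ = E·4πr² = Q_enc/ε₀.
E = k|Q_enc|/r² = (8.99×10^9)(7.924×10^-7)/(0.108)² = 6.11e5 N/C.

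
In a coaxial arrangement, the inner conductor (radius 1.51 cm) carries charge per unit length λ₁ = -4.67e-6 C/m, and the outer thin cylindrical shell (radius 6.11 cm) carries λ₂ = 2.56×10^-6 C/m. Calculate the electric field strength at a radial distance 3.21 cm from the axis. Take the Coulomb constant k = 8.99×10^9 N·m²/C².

E = 2.62e6 N/C

Take a coaxial cylindrical Gaussian surface of radius r = 3.21 cm and length L (between the conductors, 1.51 cm < r < 6.11 cm).
The shell at 6.11 cm lies outside the Gaussian surface, so λ_enc = λ₁ = -4.67×10^-6 C/m.
Since E is radial and uniform over the curved surface, Φ = E·2πrL = Q_enc/ε₀ = λ_enc L/ε₀.
E = 2k|λ_enc|/r = 2(8.99×10^9)(4.67×10^-6)/(0.0321) = 2.62e6 N/C.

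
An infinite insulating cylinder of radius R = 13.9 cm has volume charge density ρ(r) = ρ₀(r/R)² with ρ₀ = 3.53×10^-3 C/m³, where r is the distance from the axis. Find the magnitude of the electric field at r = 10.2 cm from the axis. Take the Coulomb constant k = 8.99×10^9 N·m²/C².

E = 5.48×10^6 N/C

Take a coaxial cylindrical Gaussian surface of radius r = 10.2 cm and length L (r < R).
Integrating ρ over the cross-section to radius r: λ_enc = (2πρ₀/R²) ∫₀^r r'^3 dr' = 2πρ₀ r^4/(4·R²) = 3.106e-5 C/m.
Since E is radial and uniform over the curved surface, Φ = E·2πrL = Q_enc/ε₀ = λ_enc L/ε₀.
E = 2k|λ_enc|/r = 2(8.99×10^9)(3.106×10^-5)/(0.102) = 5.48×10^6 N/C.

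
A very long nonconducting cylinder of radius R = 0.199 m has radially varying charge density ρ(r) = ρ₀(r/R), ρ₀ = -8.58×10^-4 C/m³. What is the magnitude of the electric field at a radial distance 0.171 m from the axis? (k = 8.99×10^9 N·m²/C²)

Coaxial Gaussian cylinder, radius r = 0.171 m, length L (r < R).
λ_enc = ∫₀^r ρ(r')·2πr' dr' = (2πρ₀/R)·r^3/3 = -4.515e-5 C/m.
By Gauss's law (flux through the curved wall only), E·2πrL = λ_enc L/ε₀.
E = 2k|λ_enc|/r = 2(8.99×10^9)(4.515×10^-5)/(0.171) = 4.75e6 N/C.

4.75×10^6 V/m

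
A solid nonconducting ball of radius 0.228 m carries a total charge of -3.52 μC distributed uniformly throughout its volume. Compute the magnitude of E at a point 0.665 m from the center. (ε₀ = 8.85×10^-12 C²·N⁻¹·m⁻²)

E = 7.16×10^4 N/C

Take a concentric spherical Gaussian surface of radius r = 0.665 m (r > R, so the entire charge is enclosed).
Q_enc = -3.52 μC = -3.52×10^-6 C.
Gauss's law: E·4πr² = Q_enc/ε₀.
E = |Q_enc|/(4πε₀r²) = (3.52×10^-6)/(4π·8.85×10^-12·(0.665)²) = 7.16×10^4 N/C.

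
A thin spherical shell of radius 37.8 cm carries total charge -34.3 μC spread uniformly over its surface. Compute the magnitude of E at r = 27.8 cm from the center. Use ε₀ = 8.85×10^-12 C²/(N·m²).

Take a concentric spherical Gaussian surface of radius r = 27.8 cm (inside the shell, r < 37.8 cm).
All the charge is outside the Gaussian surface: Q_enc = 0, hence E = 0 everywhere inside the shell.

|E| = 0 N/C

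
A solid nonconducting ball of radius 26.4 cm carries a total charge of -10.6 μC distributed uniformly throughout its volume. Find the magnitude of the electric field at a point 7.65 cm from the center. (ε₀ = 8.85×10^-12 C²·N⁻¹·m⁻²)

Use a concentric Gaussian sphere at r = 7.65 cm (r < R).
Only the charge within r is enclosed: Q_enc = Q·(r/R)³ = (-10.6 μC)·(7.65 cm/26.4 cm)³ = -2.579×10^-7 C.
Since E is radial and uniform over the Gaussian sphere, Φ = E·4πr² = Q_enc/ε₀.
E = |Q_enc|/(4πε₀r²) = (2.579×10^-7)/(4π·8.85×10^-12·(0.0765)²) = 3.96e5 N/C.

3.96×10^5 N/C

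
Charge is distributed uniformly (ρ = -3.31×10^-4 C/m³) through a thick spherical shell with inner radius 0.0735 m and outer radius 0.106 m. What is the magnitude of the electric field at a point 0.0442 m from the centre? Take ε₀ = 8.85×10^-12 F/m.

E = 0

Take a concentric spherical Gaussian surface of radius r = 0.0442 m (r < 0.0735 m, inside the empty cavity).
Q_enc = 0 (all charge lies at larger r); Gauss's law gives E = 0.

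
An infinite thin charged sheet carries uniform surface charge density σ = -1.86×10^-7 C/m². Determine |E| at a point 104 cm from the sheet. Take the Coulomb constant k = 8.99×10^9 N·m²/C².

The symmetry is planar: E is normal to the sheet and the same magnitude on both sides. Take a pillbox straddling the sheet with end-cap area A.
Only the two end caps contribute flux: Φ = 2EA. With Q_enc = σA, Gauss's law gives E = |σ|/(2ε₀).
E = 2πk|σ| = 2π(8.99×10^9)(1.86×10^-7) = 1.05×10^4 N/C.

|E| = 1.05e4 N/C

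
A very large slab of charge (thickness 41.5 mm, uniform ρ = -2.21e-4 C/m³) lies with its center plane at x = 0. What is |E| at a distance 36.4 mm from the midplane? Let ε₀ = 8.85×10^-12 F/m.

The point |x| = 36.4 mm lies outside the slab (half-thickness 0.02075 m). A symmetric pillbox spanning the full slab encloses Q_enc = ρ·d·A.
Flux = 2EA ⇒ E = |ρ|d/(2ε₀), independent of distance outside.
E = (2.21×10^-4)(0.0415)/(2·8.85×10^-12) = 5.18×10^5 N/C.

|E| ≈ 5.18×10^5 N/C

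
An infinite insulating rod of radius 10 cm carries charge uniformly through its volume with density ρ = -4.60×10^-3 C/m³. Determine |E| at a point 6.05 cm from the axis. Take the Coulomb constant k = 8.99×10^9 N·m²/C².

1.57×10^7 N/C

Choose a coaxial cylinder of radius r = 6.05 cm (arbitrary length L) as the Gaussian surface (r < R).
Charge inside radius r per length L is ρ·πr²·L, so λ_enc = ρπr² = -5.29e-5 C/m.
Gauss's law: E·2πrL = λ_enc L/ε₀.
E = 2k|λ_enc|/r = 2(8.99×10^9)(5.29×10^-5)/(0.0605) = 1.57e7 N/C.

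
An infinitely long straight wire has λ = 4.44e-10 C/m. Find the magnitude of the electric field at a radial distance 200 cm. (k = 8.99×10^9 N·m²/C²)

E = 3.99 N/C

Coaxial Gaussian cylinder, radius r = 200 cm, length L.
Q_enc = λL, so λ_enc = 4.44e-10 C/m.
Gauss's law: E·2πrL = λ_enc L/ε₀.
E = 2k|λ_enc|/r = 2(8.99×10^9)(4.44×10^-10)/(2) = 3.99 N/C.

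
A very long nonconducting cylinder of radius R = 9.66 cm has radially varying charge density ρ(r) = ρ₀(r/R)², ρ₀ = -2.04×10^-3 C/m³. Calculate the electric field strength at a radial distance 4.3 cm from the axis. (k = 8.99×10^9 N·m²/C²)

E = 4.91e5 N/C

By cylindrical symmetry E is radial; use a coaxial Gaussian cylinder of radius 4.3 cm and length L (r < R).
Integrating ρ over the cross-section to radius r: λ_enc = (2πρ₀/R²) ∫₀^r r'^3 dr' = 2πρ₀ r^4/(4·R²) = -1.174×10^-6 C/m.
Gauss's law: E·2πrL = λ_enc L/ε₀.
E = 2k|λ_enc|/r = 2(8.99×10^9)(1.174×10^-6)/(0.043) = 4.91×10^5 N/C.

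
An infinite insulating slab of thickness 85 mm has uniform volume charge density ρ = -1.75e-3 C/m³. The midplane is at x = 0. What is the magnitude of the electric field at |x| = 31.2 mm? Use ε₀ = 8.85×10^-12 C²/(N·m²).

|E| ≈ 6.17×10^6 N/C

By symmetry E is perpendicular to the slab. A Gaussian pillbox from −31.2 mm to +31.2 mm (face area A) lies entirely within the slab.
Q_enc = ρ·(2x)·A and flux = 2EA, so 2EA = 2ρxA/ε₀ ⇒ E = |ρ|x/ε₀.
E = (1.75e-3)(0.0312)/(8.85×10^-12) = 6.17e6 N/C.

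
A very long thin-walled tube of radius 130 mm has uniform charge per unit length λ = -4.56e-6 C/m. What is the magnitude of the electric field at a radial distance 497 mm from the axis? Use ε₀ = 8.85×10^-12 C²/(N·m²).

Coaxial Gaussian cylinder, radius r = 497 mm, length L (r > 130 mm).
The full line charge is enclosed: λ_enc = -4.56×10^-6 C/m.
Since E is radial and uniform over the curved surface, Φ = E·2πrL = Q_enc/ε₀ = λ_enc L/ε₀.
E = |λ_enc|/(2πε₀r) = (4.56×10^-6)/(2π·8.85×10^-12·0.497) = 1.65×10^5 N/C.

E = 1.65e5 N/C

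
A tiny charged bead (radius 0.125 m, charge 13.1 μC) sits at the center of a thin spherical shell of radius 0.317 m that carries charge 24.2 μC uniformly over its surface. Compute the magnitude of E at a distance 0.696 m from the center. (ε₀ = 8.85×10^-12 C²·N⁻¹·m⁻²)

Use a concentric Gaussian sphere at r = 0.696 m (r > 0.317 m, enclosing both).
Q_enc = (13.1 μC) + (24.2 μC) = 3.73e-5 C.
Since E is radial and uniform over the Gaussian sphere, Φ = E·4πr² = Q_enc/ε₀.
E = |Q_enc|/(4πε₀r²) = (3.73×10^-5)/(4π·8.85×10^-12·(0.696)²) = 6.92×10^5 N/C.

6.92×10^5 N/C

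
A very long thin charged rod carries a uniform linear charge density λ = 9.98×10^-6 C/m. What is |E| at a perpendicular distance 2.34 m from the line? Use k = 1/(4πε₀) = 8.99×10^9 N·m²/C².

E = 7.67×10^4 N/C

Choose a coaxial cylinder of radius r = 2.34 m (arbitrary length L) as the Gaussian surface.
Q_enc = λL, so λ_enc = 9.98e-6 C/m.
Since E is radial and uniform over the curved surface, Φ = E·2πrL = Q_enc/ε₀ = λ_enc L/ε₀.
E = 2k|λ_enc|/r = 2(8.99×10^9)(9.98×10^-6)/(2.34) = 7.67e4 N/C.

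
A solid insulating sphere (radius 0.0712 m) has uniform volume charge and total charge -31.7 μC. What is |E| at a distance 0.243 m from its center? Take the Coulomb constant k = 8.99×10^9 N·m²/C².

Take a concentric spherical Gaussian surface of radius r = 0.243 m (r > R, so the entire charge is enclosed).
Q_enc = -31.7 μC = -3.17×10^-5 C.
Applying ∮E·dA = Q_enc/ε₀ with Φ = E(4πr²):
E = k|Q_enc|/r² = (8.99×10^9)(3.17×10^-5)/(0.243)² = 4.83×10^6 N/C.

E = 4.83e6 V/m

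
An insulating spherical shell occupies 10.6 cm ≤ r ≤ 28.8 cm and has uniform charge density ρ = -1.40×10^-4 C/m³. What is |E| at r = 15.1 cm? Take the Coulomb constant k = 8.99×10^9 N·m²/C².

Use a concentric Gaussian sphere at r = 15.1 cm (within the shell material, 10.6 cm < r < 28.8 cm).
Enclosed charge is the volume from a to r: Q_enc = (4π/3)ρ(r³ − a³) = -1.321e-6 C.
Gauss's law: E·4πr² = Q_enc/ε₀.
E = k|Q_enc|/r² = (8.99×10^9)(1.321×10^-6)/(0.151)² = 5.21×10^5 N/C.

5.21×10^5 N/C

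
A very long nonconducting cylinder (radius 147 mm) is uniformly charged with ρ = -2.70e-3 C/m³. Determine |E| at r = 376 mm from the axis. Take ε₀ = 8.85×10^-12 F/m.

Coaxial Gaussian cylinder, radius r = 376 mm, length L (r > 147 mm, full cross-section enclosed).
λ_enc = ρ·πR² = (-2.70×10^-3)π(0.147)² = -1.833e-4 C/m.
Applying ∮E·dA = Q_enc/ε₀ with the end caps contributing no flux:
E = |λ_enc|/(2πε₀r) = (1.833×10^-4)/(2π·8.85×10^-12·0.376) = 8.77×10^6 N/C.

|E| ≈ 8.77×10^6 N/C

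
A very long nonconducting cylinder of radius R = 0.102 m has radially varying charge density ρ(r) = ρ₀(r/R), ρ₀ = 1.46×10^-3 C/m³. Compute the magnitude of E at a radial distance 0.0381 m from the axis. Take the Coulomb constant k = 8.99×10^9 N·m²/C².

Coaxial Gaussian cylinder, radius r = 0.0381 m, length L (r < R).
Integrating ρ over the cross-section to radius r: λ_enc = (2πρ₀/R) ∫₀^r r'^2 dr' = 2πρ₀ r^3/(3·R) = 1.658×10^-6 C/m.
Since E is radial and uniform over the curved surface, Φ = E·2πrL = Q_enc/ε₀ = λ_enc L/ε₀.
E = 2k|λ_enc|/r = 2(8.99×10^9)(1.658×10^-6)/(0.0381) = 7.82×10^5 N/C.

7.82e5 N/C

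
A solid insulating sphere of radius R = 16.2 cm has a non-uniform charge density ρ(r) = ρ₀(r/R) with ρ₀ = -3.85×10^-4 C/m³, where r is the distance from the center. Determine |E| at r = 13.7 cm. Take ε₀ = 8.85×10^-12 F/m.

E ≈ 1.26×10^6 N/C

Take a concentric spherical Gaussian surface of radius r = 13.7 cm (r < R).
Q_enc = ∫₀^r ρ(r')·4πr'² dr' = (4πρ₀/R) ∫₀^r r'^3 dr' = 4πρ₀ r^4/(4·R) = -2.63e-6 C.
Since E is radial and uniform over the Gaussian sphere, Φ = E·4πr² = Q_enc/ε₀.
E = |Q_enc|/(4πε₀r²) = (2.63×10^-6)/(4π·8.85×10^-12·(0.137)²) = 1.26×10^6 N/C.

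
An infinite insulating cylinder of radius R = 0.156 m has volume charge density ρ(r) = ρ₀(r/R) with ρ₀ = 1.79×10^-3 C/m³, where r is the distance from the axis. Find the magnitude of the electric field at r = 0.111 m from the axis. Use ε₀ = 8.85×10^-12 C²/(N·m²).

E = 5.32e6 N/C

Coaxial Gaussian cylinder, radius r = 0.111 m, length L (r < R).
Integrating ρ over the cross-section to radius r: λ_enc = (2πρ₀/R) ∫₀^r r'^2 dr' = 2πρ₀ r^3/(3·R) = 3.287e-5 C/m.
Applying ∮E·dA = Q_enc/ε₀ with the end caps contributing no flux:
E = |λ_enc|/(2πε₀r) = (3.287×10^-5)/(2π·8.85×10^-12·0.111) = 5.32×10^6 N/C.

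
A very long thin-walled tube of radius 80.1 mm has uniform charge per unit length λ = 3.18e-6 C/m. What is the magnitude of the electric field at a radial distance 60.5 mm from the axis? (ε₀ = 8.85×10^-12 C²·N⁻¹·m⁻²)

Take a coaxial cylindrical Gaussian surface of radius r = 60.5 mm and length L (r < 80.1 mm, inside the shell).
No charge is enclosed, so Gauss's law gives E·2πrL = 0 ⇒ E = 0.

|E| = 0 N/C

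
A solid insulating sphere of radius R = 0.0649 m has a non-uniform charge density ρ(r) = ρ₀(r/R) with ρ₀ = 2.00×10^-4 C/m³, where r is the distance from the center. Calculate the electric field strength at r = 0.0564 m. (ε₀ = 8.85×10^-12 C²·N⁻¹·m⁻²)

|E| ≈ 2.77×10^5 V/m

Take a concentric spherical Gaussian surface of radius r = 0.0564 m (r < R).
Q_enc = ∫₀^r ρ(r')·4πr'² dr' = (4πρ₀/R) ∫₀^r r'^3 dr' = 4πρ₀ r^4/(4·R) = 9.796×10^-8 C.
By Gauss's law, ∮E·dA = E·4πr² = Q_enc/ε₀.
E = |Q_enc|/(4πε₀r²) = (9.796×10^-8)/(4π·8.85×10^-12·(0.0564)²) = 2.77e5 N/C.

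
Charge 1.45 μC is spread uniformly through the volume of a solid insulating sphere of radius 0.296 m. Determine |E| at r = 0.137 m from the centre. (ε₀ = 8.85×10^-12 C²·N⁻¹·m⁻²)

6.89×10^4 V/m

Symmetry ⇒ E = E(r) r̂. Gaussian sphere of radius r = 0.137 m (r < R).
For a uniform sphere the enclosed fraction is (r/R)³, so Q_enc = (1.45 μC)(0.137/0.296)³ = 1.438×10^-7 C.
Applying ∮E·dA = Q_enc/ε₀ with Φ = E(4πr²):
E = |Q_enc|/(4πε₀r²) = (1.438×10^-7)/(4π·8.85×10^-12·(0.137)²) = 6.89e4 N/C.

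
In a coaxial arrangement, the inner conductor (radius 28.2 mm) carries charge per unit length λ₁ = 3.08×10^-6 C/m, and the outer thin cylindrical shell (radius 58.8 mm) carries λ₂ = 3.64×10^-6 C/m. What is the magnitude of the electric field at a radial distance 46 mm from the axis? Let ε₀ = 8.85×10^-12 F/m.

|E| = 1.20×10^6 N/C

Take a coaxial cylindrical Gaussian surface of radius r = 46 mm and length L (between the conductors, 28.2 mm < r < 58.8 mm).
The shell at 58.8 mm lies outside the Gaussian surface, so λ_enc = λ₁ = 3.08e-6 C/m.
Since E is radial and uniform over the curved surface, Φ = E·2πrL = Q_enc/ε₀ = λ_enc L/ε₀.
E = |λ_enc|/(2πε₀r) = (3.08e-6)/(2π·8.85×10^-12·0.046) = 1.20e6 N/C.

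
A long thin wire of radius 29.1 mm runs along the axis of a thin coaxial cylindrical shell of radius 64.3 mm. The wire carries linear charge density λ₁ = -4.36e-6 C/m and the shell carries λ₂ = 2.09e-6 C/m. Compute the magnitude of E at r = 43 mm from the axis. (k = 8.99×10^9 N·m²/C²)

|E| = 1.82e6 N/C

Take a coaxial cylindrical Gaussian surface of radius r = 43 mm and length L (between the conductors, 29.1 mm < r < 64.3 mm).
The shell at 64.3 mm lies outside the Gaussian surface, so λ_enc = λ₁ = -4.36e-6 C/m.
Applying ∮E·dA = Q_enc/ε₀ with the end caps contributing no flux:
E = 2k|λ_enc|/r = 2(8.99×10^9)(4.36×10^-6)/(0.043) = 1.82×10^6 N/C.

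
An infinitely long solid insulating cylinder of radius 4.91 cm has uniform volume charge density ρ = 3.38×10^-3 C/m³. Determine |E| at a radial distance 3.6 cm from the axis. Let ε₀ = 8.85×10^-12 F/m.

|E| ≈ 6.87e6 V/m

Choose a coaxial cylinder of radius r = 3.6 cm (arbitrary length L) as the Gaussian surface (r < R).
Enclosed charge per unit length: λ_enc = ρ·πr² = (3.38e-3)π(0.036)² = 1.376×10^-5 C/m.
By Gauss's law (flux through the curved wall only), E·2πrL = λ_enc L/ε₀.
E = |λ_enc|/(2πε₀r) = (1.376e-5)/(2π·8.85×10^-12·0.036) = 6.87e6 N/C.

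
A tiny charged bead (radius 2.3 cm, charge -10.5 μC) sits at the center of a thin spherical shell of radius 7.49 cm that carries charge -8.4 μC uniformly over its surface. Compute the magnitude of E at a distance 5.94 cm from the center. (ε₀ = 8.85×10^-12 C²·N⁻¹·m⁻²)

Take a concentric spherical Gaussian surface of radius r = 5.94 cm (between the bodies, 2.3 cm < r < 7.49 cm).
Only the inner charge is enclosed; the outer shell contributes nothing inside itself. Q_enc = -10.5 μC = -1.05×10^-5 C.
By Gauss's law, ∮E·dA = E·4πr² = Q_enc/ε₀.
E = |Q_enc|/(4πε₀r²) = (1.05×10^-5)/(4π·8.85×10^-12·(0.0594)²) = 2.68×10^7 N/C.

E ≈ 2.68×10^7 N/C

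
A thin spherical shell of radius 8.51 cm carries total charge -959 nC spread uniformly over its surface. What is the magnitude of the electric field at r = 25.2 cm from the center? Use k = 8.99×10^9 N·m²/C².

Take a concentric spherical Gaussian surface of radius r = 25.2 cm (r > 8.51 cm).
The entire shell is enclosed: Q_enc = -9.59×10^-7 C.
Gauss's law: E·4πr² = Q_enc/ε₀.
E = k|Q_enc|/r² = (8.99×10^9)(9.59×10^-7)/(0.252)² = 1.36×10^5 N/C.

E = 1.36e5 N/C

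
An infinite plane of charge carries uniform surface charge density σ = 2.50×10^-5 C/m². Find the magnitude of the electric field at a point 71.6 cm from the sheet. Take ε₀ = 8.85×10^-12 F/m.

1.41e6 V/m

Choose a cylindrical pillbox piercing the sheet, end faces (area A) parallel to it.
Only the two end caps contribute flux: Φ = 2EA. With Q_enc = σA, Gauss's law gives E = |σ|/(2ε₀).
E = |σ|/(2ε₀) = (2.50×10^-5)/(2·8.85×10^-12) = 1.41e6 N/C.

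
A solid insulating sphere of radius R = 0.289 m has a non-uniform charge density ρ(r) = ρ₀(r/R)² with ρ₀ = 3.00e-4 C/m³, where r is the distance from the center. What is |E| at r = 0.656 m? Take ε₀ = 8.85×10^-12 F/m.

E = 3.80e5 N/C

Use a concentric Gaussian sphere at r = 0.656 m (r > R, all charge enclosed).
Q_enc = 4π ∫₀^R ρ₀(r'/R)^2 r'² dr' = 4πρ₀R³/5 = 1.82e-5 C.
Gauss's law: E·4πr² = Q_enc/ε₀.
E = |Q_enc|/(4πε₀r²) = (1.82×10^-5)/(4π·8.85×10^-12·(0.656)²) = 3.80e5 N/C.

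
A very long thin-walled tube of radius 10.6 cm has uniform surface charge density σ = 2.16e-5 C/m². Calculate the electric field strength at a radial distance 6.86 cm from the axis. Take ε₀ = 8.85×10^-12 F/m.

|E| = 0 N/C

By cylindrical symmetry E is radial; use a coaxial Gaussian cylinder of radius 6.86 cm and length L (r < 10.6 cm, inside the shell).
All the surface charge lies outside this cylinder: Q_enc = 0, hence E = 0.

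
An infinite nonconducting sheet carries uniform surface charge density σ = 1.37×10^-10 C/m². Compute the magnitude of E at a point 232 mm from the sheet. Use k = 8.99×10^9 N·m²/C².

E ≈ 7.74 N/C

The symmetry is planar: E is normal to the sheet and the same magnitude on both sides. Take a pillbox straddling the sheet with end-cap area A.
Flux Φ = 2EA and Q_enc = σA, so 2EA = σA/ε₀ ⇒ E = |σ|/(2ε₀), independent of distance.
E = 2πk|σ| = 2π(8.99×10^9)(1.37×10^-10) = 7.74 N/C.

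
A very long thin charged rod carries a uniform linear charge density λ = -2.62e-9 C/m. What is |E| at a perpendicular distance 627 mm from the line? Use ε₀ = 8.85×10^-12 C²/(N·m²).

|E| = 75.1 V/m

By cylindrical symmetry E is radial; use a coaxial Gaussian cylinder of radius 627 mm and length L.
Q_enc = λL, so λ_enc = -2.62×10^-9 C/m.
Since E is radial and uniform over the curved surface, Φ = E·2πrL = Q_enc/ε₀ = λ_enc L/ε₀.
E = |λ_enc|/(2πε₀r) = (2.62×10^-9)/(2π·8.85×10^-12·0.627) = 75.1 N/C.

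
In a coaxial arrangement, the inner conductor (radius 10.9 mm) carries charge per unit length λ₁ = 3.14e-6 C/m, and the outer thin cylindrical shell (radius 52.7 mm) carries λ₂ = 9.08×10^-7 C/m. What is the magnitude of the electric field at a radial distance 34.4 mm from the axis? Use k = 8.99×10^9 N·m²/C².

By cylindrical symmetry E is radial; use a coaxial Gaussian cylinder of radius 34.4 mm and length L (between the conductors, 10.9 mm < r < 52.7 mm).
Only the inner wire is enclosed; the outer shell contributes nothing inside itself. λ_enc = λ₁ = 3.14e-6 C/m.
Since E is radial and uniform over the curved surface, Φ = E·2πrL = Q_enc/ε₀ = λ_enc L/ε₀.
E = 2k|λ_enc|/r = 2(8.99×10^9)(3.14×10^-6)/(0.0344) = 1.64×10^6 N/C.

E = 1.64×10^6 N/C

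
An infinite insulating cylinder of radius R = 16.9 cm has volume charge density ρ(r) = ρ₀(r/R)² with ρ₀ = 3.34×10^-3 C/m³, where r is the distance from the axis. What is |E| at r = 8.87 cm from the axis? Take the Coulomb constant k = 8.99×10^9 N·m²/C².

E = 2.30×10^6 V/m

Take a coaxial cylindrical Gaussian surface of radius r = 8.87 cm and length L (r < R).
Integrating ρ over the cross-section to radius r: λ_enc = (2πρ₀/R²) ∫₀^r r'^3 dr' = 2πρ₀ r^4/(4·R²) = 1.137e-5 C/m.
Since E is radial and uniform over the curved surface, Φ = E·2πrL = Q_enc/ε₀ = λ_enc L/ε₀.
E = 2k|λ_enc|/r = 2(8.99×10^9)(1.137×10^-5)/(0.0887) = 2.30×10^6 N/C.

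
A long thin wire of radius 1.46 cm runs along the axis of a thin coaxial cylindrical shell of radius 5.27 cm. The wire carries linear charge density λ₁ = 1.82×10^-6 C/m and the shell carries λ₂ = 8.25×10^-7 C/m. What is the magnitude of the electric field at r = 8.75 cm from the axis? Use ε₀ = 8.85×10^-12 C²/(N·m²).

|E| ≈ 5.44e5 V/m

By cylindrical symmetry E is radial; use a coaxial Gaussian cylinder of radius 8.75 cm and length L (r > 5.27 cm, enclosing both).
λ_enc = λ₁ + λ₂ = (1.82e-6) + (8.25e-7) = 2.645×10^-6 C/m.
By Gauss's law (flux through the curved wall only), E·2πrL = λ_enc L/ε₀.
E = |λ_enc|/(2πε₀r) = (2.645×10^-6)/(2π·8.85×10^-12·0.0875) = 5.44×10^5 N/C.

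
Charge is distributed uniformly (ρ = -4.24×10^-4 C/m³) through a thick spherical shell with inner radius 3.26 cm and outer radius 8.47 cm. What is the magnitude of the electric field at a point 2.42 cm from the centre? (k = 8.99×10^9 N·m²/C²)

Symmetry ⇒ E = E(r) r̂. Gaussian sphere of radius r = 2.42 cm (r < 3.26 cm, inside the empty cavity).
No charge is enclosed, so by Gauss's law E·4πr² = 0 ⇒ E = 0.

E = 0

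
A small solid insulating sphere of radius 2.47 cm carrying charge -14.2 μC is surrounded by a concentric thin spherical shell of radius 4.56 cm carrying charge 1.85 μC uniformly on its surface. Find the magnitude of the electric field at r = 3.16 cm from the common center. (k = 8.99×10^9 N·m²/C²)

Use a concentric Gaussian sphere at r = 3.16 cm (between the bodies, 2.47 cm < r < 4.56 cm).
Only the inner charge is enclosed; the outer shell contributes nothing inside itself. Q_enc = -14.2 μC = -1.42×10^-5 C.
By Gauss's law, ∮E·dA = E·4πr² = Q_enc/ε₀.
E = k|Q_enc|/r² = (8.99×10^9)(1.42×10^-5)/(0.0316)² = 1.28e8 N/C.

E = 1.28×10^8 N/C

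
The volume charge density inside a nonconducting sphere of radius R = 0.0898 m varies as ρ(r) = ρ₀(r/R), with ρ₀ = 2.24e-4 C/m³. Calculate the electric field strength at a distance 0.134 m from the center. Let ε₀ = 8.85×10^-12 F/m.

Use a concentric Gaussian sphere at r = 0.134 m (r > R, all charge enclosed).
Q_enc = 4π ∫₀^R ρ₀(r'/R)^1 r'² dr' = 4πρ₀R³/4 = 5.096e-7 C.
By Gauss's law, ∮E·dA = E·4πr² = Q_enc/ε₀.
E = |Q_enc|/(4πε₀r²) = (5.096×10^-7)/(4π·8.85×10^-12·(0.134)²) = 2.55e5 N/C.

2.55e5 V/m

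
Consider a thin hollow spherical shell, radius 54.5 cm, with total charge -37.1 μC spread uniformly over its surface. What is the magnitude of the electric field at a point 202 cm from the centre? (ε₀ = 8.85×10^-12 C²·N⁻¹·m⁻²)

By spherical symmetry E is radial; choose a Gaussian sphere of radius r = 202 cm (r > 54.5 cm).
The entire shell is enclosed: Q_enc = -3.71e-5 C.
Since E is radial and uniform over the Gaussian sphere, Φ = E·4πr² = Q_enc/ε₀.
E = |Q_enc|/(4πε₀r²) = (3.71×10^-5)/(4π·8.85×10^-12·(2.02)²) = 8.18e4 N/C.

|E| ≈ 8.18×10^4 V/m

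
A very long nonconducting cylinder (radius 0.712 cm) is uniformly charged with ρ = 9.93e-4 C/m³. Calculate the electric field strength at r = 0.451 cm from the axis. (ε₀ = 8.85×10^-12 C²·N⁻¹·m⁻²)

By cylindrical symmetry E is radial; use a coaxial Gaussian cylinder of radius 0.451 cm and length L (r < R).
Charge inside radius r per length L is ρ·πr²·L, so λ_enc = ρπr² = 6.345×10^-8 C/m.
Since E is radial and uniform over the curved surface, Φ = E·2πrL = Q_enc/ε₀ = λ_enc L/ε₀.
E = |λ_enc|/(2πε₀r) = (6.345×10^-8)/(2π·8.85×10^-12·0.00451) = 2.53×10^5 N/C.

|E| ≈ 2.53×10^5 V/m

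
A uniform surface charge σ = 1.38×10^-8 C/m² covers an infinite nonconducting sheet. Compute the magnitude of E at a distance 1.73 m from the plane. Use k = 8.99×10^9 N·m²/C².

E ≈ 780 N/C

Choose a cylindrical pillbox piercing the sheet, end faces (area A) parallel to it.
Only the two end caps contribute flux: Φ = 2EA. With Q_enc = σA, Gauss's law gives E = |σ|/(2ε₀).
E = 2πk|σ| = 2π(8.99×10^9)(1.38e-8) = 780 N/C.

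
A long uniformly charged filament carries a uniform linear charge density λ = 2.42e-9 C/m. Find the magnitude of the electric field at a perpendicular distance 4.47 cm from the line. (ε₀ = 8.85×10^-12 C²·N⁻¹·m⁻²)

By cylindrical symmetry E is radial; use a coaxial Gaussian cylinder of radius 4.47 cm and length L.
Q_enc = λL, so λ_enc = 2.42×10^-9 C/m.
By Gauss's law (flux through the curved wall only), E·2πrL = λ_enc L/ε₀.
E = |λ_enc|/(2πε₀r) = (2.42×10^-9)/(2π·8.85×10^-12·0.0447) = 974 N/C.

E ≈ 974 N/C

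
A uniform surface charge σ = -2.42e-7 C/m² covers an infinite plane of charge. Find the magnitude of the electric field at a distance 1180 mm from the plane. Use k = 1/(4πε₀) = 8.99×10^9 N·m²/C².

By planar symmetry E is perpendicular to the sheet and uniform; use a Gaussian pillbox with flat faces of area A on each side of the sheet.
Only the two end caps contribute flux: Φ = 2EA. With Q_enc = σA, Gauss's law gives E = |σ|/(2ε₀).
E = 2πk|σ| = 2π(8.99×10^9)(2.42×10^-7) = 1.37e4 N/C.

|E| = 1.37×10^4 N/C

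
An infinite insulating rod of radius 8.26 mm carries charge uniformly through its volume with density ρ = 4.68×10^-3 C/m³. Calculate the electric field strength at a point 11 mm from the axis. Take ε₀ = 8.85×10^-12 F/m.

Coaxial Gaussian cylinder, radius r = 11 mm, length L (r > 8.26 mm, full cross-section enclosed).
λ_enc = ρ·πR² = (4.68×10^-3)π(0.00826)² = 1.003×10^-6 C/m.
Gauss's law: E·2πrL = λ_enc L/ε₀.
E = |λ_enc|/(2πε₀r) = (1.003e-6)/(2π·8.85×10^-12·0.011) = 1.64e6 N/C.

|E| = 1.64e6 N/C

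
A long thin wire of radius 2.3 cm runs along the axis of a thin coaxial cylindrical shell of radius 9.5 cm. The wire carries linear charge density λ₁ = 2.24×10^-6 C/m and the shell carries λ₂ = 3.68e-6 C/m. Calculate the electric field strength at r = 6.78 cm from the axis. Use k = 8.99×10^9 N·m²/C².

E = 5.94×10^5 N/C

Coaxial Gaussian cylinder, radius r = 6.78 cm, length L (between the conductors, 2.3 cm < r < 9.5 cm).
The shell at 9.5 cm lies outside the Gaussian surface, so λ_enc = λ₁ = 2.24e-6 C/m.
Since E is radial and uniform over the curved surface, Φ = E·2πrL = Q_enc/ε₀ = λ_enc L/ε₀.
E = 2k|λ_enc|/r = 2(8.99×10^9)(2.24e-6)/(0.0678) = 5.94×10^5 N/C.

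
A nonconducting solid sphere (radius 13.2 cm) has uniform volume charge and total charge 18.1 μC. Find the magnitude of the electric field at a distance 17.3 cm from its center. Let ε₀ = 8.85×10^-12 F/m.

Take a concentric spherical Gaussian surface of radius r = 17.3 cm (r > R, so the entire charge is enclosed).
Q_enc = 18.1 μC = 1.81×10^-5 C.
Applying ∮E·dA = Q_enc/ε₀ with Φ = E(4πr²):
E = |Q_enc|/(4πε₀r²) = (1.81×10^-5)/(4π·8.85×10^-12·(0.173)²) = 5.44×10^6 N/C.

|E| = 5.44e6 V/m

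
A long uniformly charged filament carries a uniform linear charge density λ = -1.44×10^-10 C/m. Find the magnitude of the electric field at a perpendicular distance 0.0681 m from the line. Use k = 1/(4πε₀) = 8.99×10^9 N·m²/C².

38 N/C

Take a coaxial cylindrical Gaussian surface of radius r = 0.0681 m and length L.
Q_enc = λL, so λ_enc = -1.44×10^-10 C/m.
Gauss's law: E·2πrL = λ_enc L/ε₀.
E = 2k|λ_enc|/r = 2(8.99×10^9)(1.44e-10)/(0.0681) = 38 N/C.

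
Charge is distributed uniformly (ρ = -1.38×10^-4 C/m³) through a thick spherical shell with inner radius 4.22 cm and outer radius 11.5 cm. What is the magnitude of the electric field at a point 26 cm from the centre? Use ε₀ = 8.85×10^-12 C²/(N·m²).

By spherical symmetry E is radial; choose a Gaussian sphere of radius r = 26 cm (r > 11.5 cm, enclosing the whole shell).
Q_enc = ρ·(4π/3)(b³ − a³) = (-1.38e-4)·(4π/3)·((0.115)³ − (0.0422)³) = -8.357×10^-7 C.
Since E is radial and uniform over the Gaussian sphere, Φ = E·4πr² = Q_enc/ε₀.
E = |Q_enc|/(4πε₀r²) = (8.357×10^-7)/(4π·8.85×10^-12·(0.26)²) = 1.11×10^5 N/C.

|E| = 1.11×10^5 N/C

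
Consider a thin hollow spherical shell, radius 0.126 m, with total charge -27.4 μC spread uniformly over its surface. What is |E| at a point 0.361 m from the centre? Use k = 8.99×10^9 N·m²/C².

Symmetry ⇒ E = E(r) r̂. Gaussian sphere of radius r = 0.361 m (r > 0.126 m).
The entire shell is enclosed: Q_enc = -2.74×10^-5 C.
Applying ∮E·dA = Q_enc/ε₀ with Φ = E(4πr²):
E = k|Q_enc|/r² = (8.99×10^9)(2.74×10^-5)/(0.361)² = 1.89e6 N/C.

E = 1.89×10^6 V/m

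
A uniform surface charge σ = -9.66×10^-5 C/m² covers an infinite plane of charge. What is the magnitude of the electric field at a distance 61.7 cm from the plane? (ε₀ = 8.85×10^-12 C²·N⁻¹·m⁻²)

|E| = 5.46×10^6 N/C

Choose a cylindrical pillbox piercing the sheet, end faces (area A) parallel to it.
Only the two end caps contribute flux: Φ = 2EA. With Q_enc = σA, Gauss's law gives E = |σ|/(2ε₀).
E = |σ|/(2ε₀) = (9.66×10^-5)/(2·8.85×10^-12) = 5.46×10^6 N/C.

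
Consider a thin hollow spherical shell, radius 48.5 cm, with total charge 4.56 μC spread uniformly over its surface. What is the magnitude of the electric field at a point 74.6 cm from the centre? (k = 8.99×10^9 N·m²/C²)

E = 7.37×10^4 V/m

Use a concentric Gaussian sphere at r = 74.6 cm (r > 48.5 cm).
The entire shell is enclosed: Q_enc = 4.56×10^-6 C.
Since E is radial and uniform over the Gaussian sphere, Φ = E·4πr² = Q_enc/ε₀.
E = k|Q_enc|/r² = (8.99×10^9)(4.56×10^-6)/(0.746)² = 7.37×10^4 N/C.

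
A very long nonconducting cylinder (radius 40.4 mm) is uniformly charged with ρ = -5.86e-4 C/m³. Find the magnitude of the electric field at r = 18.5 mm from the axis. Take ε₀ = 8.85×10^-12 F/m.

6.12×10^5 N/C

By cylindrical symmetry E is radial; use a coaxial Gaussian cylinder of radius 18.5 mm and length L (r < R).
Enclosed charge per unit length: λ_enc = ρ·πr² = (-5.86×10^-4)π(0.0185)² = -6.301×10^-7 C/m.
Gauss's law: E·2πrL = λ_enc L/ε₀.
E = |λ_enc|/(2πε₀r) = (6.301e-7)/(2π·8.85×10^-12·0.0185) = 6.12e5 N/C.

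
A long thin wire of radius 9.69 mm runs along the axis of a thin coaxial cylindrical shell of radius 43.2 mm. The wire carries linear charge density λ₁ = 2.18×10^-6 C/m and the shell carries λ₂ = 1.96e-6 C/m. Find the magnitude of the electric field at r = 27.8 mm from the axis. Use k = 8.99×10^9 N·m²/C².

By cylindrical symmetry E is radial; use a coaxial Gaussian cylinder of radius 27.8 mm and length L (between the conductors, 9.69 mm < r < 43.2 mm).
Only the inner wire is enclosed; the outer shell contributes nothing inside itself. λ_enc = λ₁ = 2.18e-6 C/m.
Gauss's law: E·2πrL = λ_enc L/ε₀.
E = 2k|λ_enc|/r = 2(8.99×10^9)(2.18e-6)/(0.0278) = 1.41e6 N/C.

E = 1.41e6 N/C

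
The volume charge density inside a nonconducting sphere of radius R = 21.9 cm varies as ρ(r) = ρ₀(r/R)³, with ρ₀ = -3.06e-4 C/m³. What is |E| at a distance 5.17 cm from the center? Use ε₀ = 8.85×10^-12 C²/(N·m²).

3.92×10^3 V/m

Use a concentric Gaussian sphere at r = 5.17 cm (r < R).
Q_enc = ∫₀^r ρ(r')·4πr'² dr' = (4πρ₀/R³) ∫₀^r r'^5 dr' = 4πρ₀ r^6/(6·R³) = -1.165×10^-9 C.
Applying ∮E·dA = Q_enc/ε₀ with Φ = E(4πr²):
E = |Q_enc|/(4πε₀r²) = (1.165×10^-9)/(4π·8.85×10^-12·(0.0517)²) = 3.92×10^3 N/C.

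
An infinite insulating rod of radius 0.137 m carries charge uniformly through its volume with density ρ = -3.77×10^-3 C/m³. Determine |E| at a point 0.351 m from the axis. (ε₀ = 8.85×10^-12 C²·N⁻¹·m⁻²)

Coaxial Gaussian cylinder, radius r = 0.351 m, length L (r > 0.137 m, full cross-section enclosed).
λ_enc = ρ·πR² = (-3.77×10^-3)π(0.137)² = -2.223×10^-4 C/m.
Since E is radial and uniform over the curved surface, Φ = E·2πrL = Q_enc/ε₀ = λ_enc L/ε₀.
E = |λ_enc|/(2πε₀r) = (2.223×10^-4)/(2π·8.85×10^-12·0.351) = 1.14e7 N/C.

E ≈ 1.14e7 N/C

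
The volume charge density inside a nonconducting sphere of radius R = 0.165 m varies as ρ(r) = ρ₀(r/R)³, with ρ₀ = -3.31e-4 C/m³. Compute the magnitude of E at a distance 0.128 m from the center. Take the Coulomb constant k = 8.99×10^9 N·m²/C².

Use a concentric Gaussian sphere at r = 0.128 m (r < R).
Q_enc = ∫₀^r ρ(r')·4πr'² dr' = (4πρ₀/R³) ∫₀^r r'^5 dr' = 4πρ₀ r^6/(6·R³) = -6.787e-7 C.
Applying ∮E·dA = Q_enc/ε₀ with Φ = E(4πr²):
E = k|Q_enc|/r² = (8.99×10^9)(6.787e-7)/(0.128)² = 3.72e5 N/C.

E = 3.72×10^5 N/C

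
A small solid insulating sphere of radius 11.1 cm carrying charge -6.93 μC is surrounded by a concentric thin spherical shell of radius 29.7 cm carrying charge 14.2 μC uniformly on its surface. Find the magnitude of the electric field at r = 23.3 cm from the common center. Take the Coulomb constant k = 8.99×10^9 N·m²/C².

E ≈ 1.15e6 V/m

Use a concentric Gaussian sphere at r = 23.3 cm (between the bodies, 11.1 cm < r < 29.7 cm).
Only the inner charge is enclosed; the outer shell contributes nothing inside itself. Q_enc = -6.93 μC = -6.93e-6 C.
Gauss's law: E·4πr² = Q_enc/ε₀.
E = k|Q_enc|/r² = (8.99×10^9)(6.93e-6)/(0.233)² = 1.15×10^6 N/C.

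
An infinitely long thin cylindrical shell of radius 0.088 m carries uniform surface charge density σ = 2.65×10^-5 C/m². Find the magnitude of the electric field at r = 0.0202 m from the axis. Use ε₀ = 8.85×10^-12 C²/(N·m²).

|E| = 0 N/C

By cylindrical symmetry E is radial; use a coaxial Gaussian cylinder of radius 0.0202 m and length L (r < 0.088 m, inside the shell).
All the surface charge lies outside this cylinder: Q_enc = 0, hence E = 0.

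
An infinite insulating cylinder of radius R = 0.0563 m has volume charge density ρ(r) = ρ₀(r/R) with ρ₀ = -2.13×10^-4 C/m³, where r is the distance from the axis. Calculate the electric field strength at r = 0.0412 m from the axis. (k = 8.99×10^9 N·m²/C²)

By cylindrical symmetry E is radial; use a coaxial Gaussian cylinder of radius 0.0412 m and length L (r < R).
Integrating ρ over the cross-section to radius r: λ_enc = (2πρ₀/R) ∫₀^r r'^2 dr' = 2πρ₀ r^3/(3·R) = -5.541e-7 C/m.
Gauss's law: E·2πrL = λ_enc L/ε₀.
E = 2k|λ_enc|/r = 2(8.99×10^9)(5.541×10^-7)/(0.0412) = 2.42×10^5 N/C.

E ≈ 2.42×10^5 N/C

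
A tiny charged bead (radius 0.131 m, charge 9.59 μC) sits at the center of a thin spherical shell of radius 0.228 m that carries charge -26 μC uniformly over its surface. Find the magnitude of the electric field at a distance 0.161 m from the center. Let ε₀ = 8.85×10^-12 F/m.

By spherical symmetry E is radial; choose a Gaussian sphere of radius r = 0.161 m (between the bodies, 0.131 m < r < 0.228 m).
Only the inner charge is enclosed; the outer shell contributes nothing inside itself. Q_enc = 9.59 μC = 9.59e-6 C.
Gauss's law: E·4πr² = Q_enc/ε₀.
E = |Q_enc|/(4πε₀r²) = (9.59×10^-6)/(4π·8.85×10^-12·(0.161)²) = 3.33×10^6 N/C.

|E| ≈ 3.33×10^6 N/C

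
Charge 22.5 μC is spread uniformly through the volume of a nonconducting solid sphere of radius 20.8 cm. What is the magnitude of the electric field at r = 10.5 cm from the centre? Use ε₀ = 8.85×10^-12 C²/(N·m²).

E ≈ 2.36e6 V/m

By spherical symmetry E is radial; choose a Gaussian sphere of radius r = 10.5 cm (r < R).
Only the charge within r is enclosed: Q_enc = Q·(r/R)³ = (22.5 μC)·(10.5 cm/20.8 cm)³ = 2.894×10^-6 C.
Gauss's law: E·4πr² = Q_enc/ε₀.
E = |Q_enc|/(4πε₀r²) = (2.894×10^-6)/(4π·8.85×10^-12·(0.105)²) = 2.36×10^6 N/C.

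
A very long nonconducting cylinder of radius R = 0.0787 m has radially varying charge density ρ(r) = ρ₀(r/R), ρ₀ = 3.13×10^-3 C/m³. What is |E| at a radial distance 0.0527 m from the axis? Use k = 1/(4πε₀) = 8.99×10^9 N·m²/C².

|E| = 4.16×10^6 N/C

Choose a coaxial cylinder of radius r = 0.0527 m (arbitrary length L) as the Gaussian surface (r < R).
Integrating ρ over the cross-section to radius r: λ_enc = (2πρ₀/R) ∫₀^r r'^2 dr' = 2πρ₀ r^3/(3·R) = 1.219e-5 C/m.
Gauss's law: E·2πrL = λ_enc L/ε₀.
E = 2k|λ_enc|/r = 2(8.99×10^9)(1.219×10^-5)/(0.0527) = 4.16×10^6 N/C.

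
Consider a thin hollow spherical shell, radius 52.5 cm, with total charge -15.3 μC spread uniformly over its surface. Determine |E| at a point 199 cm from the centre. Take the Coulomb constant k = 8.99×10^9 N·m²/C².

Use a concentric Gaussian sphere at r = 199 cm (r > 52.5 cm).
The entire shell is enclosed: Q_enc = -1.53×10^-5 C.
Since E is radial and uniform over the Gaussian sphere, Φ = E·4πr² = Q_enc/ε₀.
E = k|Q_enc|/r² = (8.99×10^9)(1.53×10^-5)/(1.99)² = 3.47e4 N/C.

E ≈ 3.47×10^4 V/m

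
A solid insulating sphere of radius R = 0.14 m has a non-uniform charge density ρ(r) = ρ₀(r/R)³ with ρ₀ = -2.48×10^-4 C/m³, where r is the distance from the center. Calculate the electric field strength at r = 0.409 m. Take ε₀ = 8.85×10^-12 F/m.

E = 7.66×10^4 V/m

Symmetry ⇒ E = E(r) r̂. Gaussian sphere of radius r = 0.409 m (r > R, all charge enclosed).
Q_enc = 4π ∫₀^R ρ₀(r'/R)^3 r'² dr' = 4πρ₀R³/6 = -1.425e-6 C.
Applying ∮E·dA = Q_enc/ε₀ with Φ = E(4πr²):
E = |Q_enc|/(4πε₀r²) = (1.425×10^-6)/(4π·8.85×10^-12·(0.409)²) = 7.66×10^4 N/C.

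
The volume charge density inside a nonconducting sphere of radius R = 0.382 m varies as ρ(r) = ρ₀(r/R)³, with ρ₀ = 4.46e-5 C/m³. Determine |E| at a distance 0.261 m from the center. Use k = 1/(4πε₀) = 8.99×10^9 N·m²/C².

Take a concentric spherical Gaussian surface of radius r = 0.261 m (r < R).
Integrate the density: Q_enc = 4π ∫₀^r ρ₀(r'/R)^3 r'² dr' = 4πρ₀ r^6/(6·R³) = 5.297×10^-7 C.
Applying ∮E·dA = Q_enc/ε₀ with Φ = E(4πr²):
E = k|Q_enc|/r² = (8.99×10^9)(5.297×10^-7)/(0.261)² = 6.99×10^4 N/C.

|E| ≈ 6.99e4 N/C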